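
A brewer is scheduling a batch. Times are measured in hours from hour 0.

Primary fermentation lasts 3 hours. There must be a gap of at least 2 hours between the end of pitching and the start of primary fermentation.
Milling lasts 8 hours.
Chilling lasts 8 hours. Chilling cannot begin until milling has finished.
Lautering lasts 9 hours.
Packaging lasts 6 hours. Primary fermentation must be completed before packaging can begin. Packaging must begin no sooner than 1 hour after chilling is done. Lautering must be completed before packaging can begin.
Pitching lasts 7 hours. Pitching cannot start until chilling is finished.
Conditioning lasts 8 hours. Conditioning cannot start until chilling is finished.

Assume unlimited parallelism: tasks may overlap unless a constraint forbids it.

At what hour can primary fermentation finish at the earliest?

Nothing blocks milling, so it runs from hour 0 to hour 8.
Chilling cannot begin until milling (finishes hour 8). It runs from hour 8 to 8 + 8 = hour 16.
Pitching waits on chilling (finishes hour 16), so it starts at hour 16 and finishes at 16 + 7 = hour 23.
Primary fermentation waits on pitching (finishes hour 23, plus 2-hour gap → hour 25), so it starts at hour 25 and finishes at 25 + 3 = hour 28.

28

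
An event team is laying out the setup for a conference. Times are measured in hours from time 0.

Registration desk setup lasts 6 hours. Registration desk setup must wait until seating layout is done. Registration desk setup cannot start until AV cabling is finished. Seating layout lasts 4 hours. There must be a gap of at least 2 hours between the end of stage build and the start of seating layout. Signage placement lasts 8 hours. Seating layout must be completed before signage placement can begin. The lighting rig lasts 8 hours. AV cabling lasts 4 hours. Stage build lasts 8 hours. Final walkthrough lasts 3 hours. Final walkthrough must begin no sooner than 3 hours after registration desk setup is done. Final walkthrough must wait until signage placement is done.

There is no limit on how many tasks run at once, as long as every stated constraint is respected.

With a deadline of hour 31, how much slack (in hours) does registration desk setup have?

5

AV cabling can start immediately at hour 0; it finishes at hour 4.
Stage build has no prerequisites, so it starts at hour 0 and finishes at hour 8.
Seating layout waits on stage build (finishes hour 8, plus 2-hour gap → hour 10), so it starts at hour 10 and finishes at 10 + 4 = hour 14.
Registration desk setup needs all of seating layout (finishes hour 14); AV cabling (finishes hour 4). That puts its earliest start at hour 14; it finishes at 14 + 6 = hour 20.

Working backward from the deadline:
To finish by hour 31, final walkthrough (duration 3) must start no later than hour 28.
Since final walkthrough (must start by hour 28, minus 3-hour gap → hour 25) depends on it, registration desk setup must finish by hour 25. Backing off its 6-hour duration gives a latest start of hour 19.
So registration desk setup can start as early as hour 14 and as late as hour 19, giving 19 − 14 = 5 hours of slack.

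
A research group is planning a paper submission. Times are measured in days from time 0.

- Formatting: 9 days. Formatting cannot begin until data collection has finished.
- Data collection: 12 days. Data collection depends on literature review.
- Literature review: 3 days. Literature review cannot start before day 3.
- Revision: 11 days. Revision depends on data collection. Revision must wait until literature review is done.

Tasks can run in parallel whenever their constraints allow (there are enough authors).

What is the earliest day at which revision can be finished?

After its own release at day 3, literature review can start at day 3 and finishes at day 6.
Data collection cannot begin until literature review (finishes day 6). It runs from day 6 to 6 + 12 = day 18.
For revision: data collection (finishes day 18); literature review (finishes day 6). Taking the maximum gives a start of day 18, and it finishes at 18 + 11 = day 29.

29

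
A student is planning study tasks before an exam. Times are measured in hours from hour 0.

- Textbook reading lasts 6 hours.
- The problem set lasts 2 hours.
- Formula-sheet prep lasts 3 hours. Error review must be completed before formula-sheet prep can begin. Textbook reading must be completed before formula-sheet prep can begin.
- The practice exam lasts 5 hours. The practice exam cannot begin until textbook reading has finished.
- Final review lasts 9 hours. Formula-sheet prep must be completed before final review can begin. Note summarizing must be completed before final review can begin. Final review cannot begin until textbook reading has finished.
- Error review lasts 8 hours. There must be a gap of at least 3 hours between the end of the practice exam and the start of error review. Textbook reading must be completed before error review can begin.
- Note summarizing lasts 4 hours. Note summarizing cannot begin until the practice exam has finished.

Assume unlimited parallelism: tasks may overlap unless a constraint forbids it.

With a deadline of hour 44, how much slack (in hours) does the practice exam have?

10

Nothing blocks textbook reading, so it runs from hour 0 to hour 6.
The practice exam waits on textbook reading (finishes hour 6), so it starts at hour 6 and finishes at 6 + 5 = hour 11.

Working backward from the deadline:
Nothing follows final review; the deadline of hour 44 is its only limit. It must start by 44 − 9 = hour 35.
Formula-sheet prep feeds into final review (must start by hour 35); so formula-sheet prep must finish by hour 35 and therefore start by hour 32.
Error review feeds into formula-sheet prep (must start by hour 32); so error review must finish by hour 32 and therefore start by hour 24.
Note summarizing has to be done before final review (must start by hour 35). That means finishing by hour 35, i.e. starting by 35 − 4 = hour 31.
The practice exam feeds error review (must start by hour 24, minus 3-hour gap → hour 21); note summarizing (must start by hour 31). Taking the minimum, the practice exam must finish by hour 21 and start by 21 − 5 = hour 16.
So the practice exam can start as early as hour 6 and as late as hour 16, giving 16 − 6 = 10 hours of slack.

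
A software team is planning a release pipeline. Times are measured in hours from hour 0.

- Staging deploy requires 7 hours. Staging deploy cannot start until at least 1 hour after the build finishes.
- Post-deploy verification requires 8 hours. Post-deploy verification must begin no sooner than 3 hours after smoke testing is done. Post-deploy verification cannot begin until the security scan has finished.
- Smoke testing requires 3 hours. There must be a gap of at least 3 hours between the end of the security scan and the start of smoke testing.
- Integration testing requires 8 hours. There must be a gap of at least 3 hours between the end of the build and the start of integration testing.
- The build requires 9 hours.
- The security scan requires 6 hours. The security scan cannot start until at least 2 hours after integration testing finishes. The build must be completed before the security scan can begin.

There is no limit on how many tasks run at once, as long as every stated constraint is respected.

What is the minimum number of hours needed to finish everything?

The build has no prerequisites, so it starts at hour 0 and finishes at hour 9.
Staging deploy waits on the build (finishes hour 9, plus 1-hour gap → hour 10), so it starts at hour 10 and finishes at 10 + 7 = hour 17.
Integration testing waits on the build (finishes hour 9, plus 3-hour gap → hour 12), so it starts at hour 12 and finishes at 12 + 8 = hour 20.
The security scan cannot start until integration testing (finishes hour 20, plus 2-hour gap → hour 22); the build (finishes hour 9). The controlling bound is hour 22, so the security scan finishes at 22 + 6 = hour 28.
After the security scan (finishes hour 28, plus 3-hour gap → hour 31), smoke testing can start at hour 31 and finishes at hour 34.
Post-deploy verification needs all of smoke testing (finishes hour 34, plus 3-hour gap → hour 37); the security scan (finishes hour 28). That puts its earliest start at hour 37; it finishes at 37 + 8 = hour 45.
All tasks are finished once the last one completes. Finish times: The build at 9, Integration testing at 20, The security scan at 28, Staging deploy at 17, Smoke testing at 34, Post-deploy verification at 45. The latest is hour 45.

45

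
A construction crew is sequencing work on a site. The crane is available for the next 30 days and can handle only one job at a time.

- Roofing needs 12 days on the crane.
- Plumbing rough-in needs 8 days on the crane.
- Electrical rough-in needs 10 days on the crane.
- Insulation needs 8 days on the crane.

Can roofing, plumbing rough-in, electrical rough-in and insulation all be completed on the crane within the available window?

No

Running back to back, the jobs need 12 + 8 + 10 + 8 = 38 days on the crane.
Since 38 > 30, they cannot all fit.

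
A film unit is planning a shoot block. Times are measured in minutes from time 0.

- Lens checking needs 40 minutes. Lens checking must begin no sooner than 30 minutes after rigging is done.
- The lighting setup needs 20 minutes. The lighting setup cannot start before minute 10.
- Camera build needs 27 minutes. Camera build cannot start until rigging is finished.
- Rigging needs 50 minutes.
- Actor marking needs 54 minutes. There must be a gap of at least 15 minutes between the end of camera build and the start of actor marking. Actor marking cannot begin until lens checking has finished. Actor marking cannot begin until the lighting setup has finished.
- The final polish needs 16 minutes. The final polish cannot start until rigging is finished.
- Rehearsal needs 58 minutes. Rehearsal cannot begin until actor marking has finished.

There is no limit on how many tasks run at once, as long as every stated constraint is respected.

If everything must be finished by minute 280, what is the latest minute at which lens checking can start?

128

To finish by minute 280, rehearsal (duration 58) must start no later than minute 222.
Actor marking has to be done before rehearsal (must start by minute 222). That means finishing by minute 222, i.e. starting by 222 − 54 = minute 168.
Lens checking feeds into actor marking (must start by minute 168); so lens checking must finish by minute 168 and therefore start by minute 128.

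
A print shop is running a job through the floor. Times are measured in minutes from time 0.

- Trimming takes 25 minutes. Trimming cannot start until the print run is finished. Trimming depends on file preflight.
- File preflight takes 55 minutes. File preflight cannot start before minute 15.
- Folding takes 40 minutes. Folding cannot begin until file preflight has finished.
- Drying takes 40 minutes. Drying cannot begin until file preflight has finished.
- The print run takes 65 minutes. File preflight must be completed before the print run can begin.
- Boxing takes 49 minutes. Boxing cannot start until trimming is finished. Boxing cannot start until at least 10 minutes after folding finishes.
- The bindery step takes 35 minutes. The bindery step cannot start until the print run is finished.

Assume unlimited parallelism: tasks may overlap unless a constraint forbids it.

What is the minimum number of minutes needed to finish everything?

209

After its own release at minute 15, file preflight can start at minute 15 and finishes at minute 70.
Folding cannot begin until file preflight (finishes minute 70). It runs from minute 70 to 70 + 40 = minute 110.
Drying waits on file preflight (finishes minute 70), so it starts at minute 70 and finishes at 70 + 40 = minute 110.
After file preflight (finishes minute 70), the print run can start at minute 70 and finishes at minute 135.
The bindery step cannot begin until the print run (finishes minute 135). It runs from minute 135 to 135 + 35 = minute 170.
Trimming needs all of the print run (finishes minute 135); file preflight (finishes minute 70). That puts its earliest start at minute 135; it finishes at 135 + 25 = minute 160.
Boxing has to wait for trimming (finishes minute 160); folding (finishes minute 110, plus 10-minute gap → minute 120). The latest of these is minute 160, so boxing runs minute 160 to 160 + 49 = minute 209.
All tasks are finished once the last one completes. Finish times: File preflight at 70, The print run at 135, Drying at 110, Trimming at 160, Folding at 110, The bindery step at 170, Boxing at 209. The latest is minute 209.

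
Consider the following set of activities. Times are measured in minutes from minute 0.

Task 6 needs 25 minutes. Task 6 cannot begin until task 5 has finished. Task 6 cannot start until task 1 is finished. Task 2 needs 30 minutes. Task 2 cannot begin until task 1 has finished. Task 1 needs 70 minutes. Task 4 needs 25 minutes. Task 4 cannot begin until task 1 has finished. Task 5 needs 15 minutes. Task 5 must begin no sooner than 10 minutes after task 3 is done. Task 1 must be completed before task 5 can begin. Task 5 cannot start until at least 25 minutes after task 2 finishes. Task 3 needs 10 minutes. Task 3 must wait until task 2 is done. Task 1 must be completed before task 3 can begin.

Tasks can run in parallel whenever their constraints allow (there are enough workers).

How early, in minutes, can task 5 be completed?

140

Nothing blocks task 1, so it runs from minute 0 to minute 70.
Task 2 waits on task 1 (finishes minute 70), so it starts at minute 70 and finishes at 70 + 30 = minute 100.
Task 3 needs all of task 2 (finishes minute 100); task 1 (finishes minute 70). That puts its earliest start at minute 100; it finishes at 100 + 10 = minute 110.
Task 5 cannot start until task 3 (finishes minute 110, plus 10-minute gap → minute 120); task 1 (finishes minute 70); task 2 (finishes minute 100, plus 25-minute gap → minute 125). The controlling bound is minute 125, so task 5 finishes at 125 + 15 = minute 140.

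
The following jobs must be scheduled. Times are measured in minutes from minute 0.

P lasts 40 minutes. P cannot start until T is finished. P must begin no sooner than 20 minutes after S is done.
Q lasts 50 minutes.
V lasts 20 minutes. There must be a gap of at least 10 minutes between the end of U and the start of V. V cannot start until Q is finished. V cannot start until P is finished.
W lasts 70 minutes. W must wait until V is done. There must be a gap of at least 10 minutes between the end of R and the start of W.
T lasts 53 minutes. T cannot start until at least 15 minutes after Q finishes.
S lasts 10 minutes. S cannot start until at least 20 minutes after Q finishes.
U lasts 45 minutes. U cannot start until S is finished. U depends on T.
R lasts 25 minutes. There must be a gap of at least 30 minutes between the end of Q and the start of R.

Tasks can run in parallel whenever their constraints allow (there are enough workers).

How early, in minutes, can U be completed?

163

Nothing blocks Q, so it runs from minute 0 to minute 50.
After Q (finishes minute 50, plus 15-minute gap → minute 65), T can start at minute 65 and finishes at minute 118.
S cannot begin until Q (finishes minute 50, plus 20-minute gap → minute 70). It runs from minute 70 to 70 + 10 = minute 80.
U cannot start until S (finishes minute 80); T (finishes minute 118). The controlling bound is minute 118, so U finishes at 118 + 45 = minute 163.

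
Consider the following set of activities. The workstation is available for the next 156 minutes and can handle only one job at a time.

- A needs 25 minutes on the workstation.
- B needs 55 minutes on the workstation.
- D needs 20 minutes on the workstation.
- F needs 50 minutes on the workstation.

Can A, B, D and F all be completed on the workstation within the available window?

Running back to back, the jobs need 25 + 55 + 20 + 50 = 150 minutes on the workstation.
Since 150 ≤ 156, they fit within the window.

Yes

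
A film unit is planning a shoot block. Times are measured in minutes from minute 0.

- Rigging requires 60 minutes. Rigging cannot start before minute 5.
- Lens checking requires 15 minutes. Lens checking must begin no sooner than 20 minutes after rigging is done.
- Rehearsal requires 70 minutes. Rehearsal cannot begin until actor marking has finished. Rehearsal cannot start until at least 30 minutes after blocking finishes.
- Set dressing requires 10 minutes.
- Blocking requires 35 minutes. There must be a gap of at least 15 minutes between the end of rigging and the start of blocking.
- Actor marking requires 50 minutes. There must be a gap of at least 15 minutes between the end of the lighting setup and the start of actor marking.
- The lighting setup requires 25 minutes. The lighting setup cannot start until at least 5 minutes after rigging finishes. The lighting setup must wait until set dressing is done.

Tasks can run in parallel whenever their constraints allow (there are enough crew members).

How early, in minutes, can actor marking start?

110

Set dressing has no prerequisites, so it starts at minute 0 and finishes at minute 10.
Rigging cannot begin until its own release at minute 5. It runs from minute 5 to 5 + 60 = minute 65.
For the lighting setup: rigging (finishes minute 65, plus 5-minute gap → minute 70); set dressing (finishes minute 10). Taking the maximum gives a start of minute 70, and it finishes at 70 + 25 = minute 95.
Actor marking waits on the lighting setup (finishes minute 95, plus 15-minute gap → minute 110), so the earliest it can start is minute 110.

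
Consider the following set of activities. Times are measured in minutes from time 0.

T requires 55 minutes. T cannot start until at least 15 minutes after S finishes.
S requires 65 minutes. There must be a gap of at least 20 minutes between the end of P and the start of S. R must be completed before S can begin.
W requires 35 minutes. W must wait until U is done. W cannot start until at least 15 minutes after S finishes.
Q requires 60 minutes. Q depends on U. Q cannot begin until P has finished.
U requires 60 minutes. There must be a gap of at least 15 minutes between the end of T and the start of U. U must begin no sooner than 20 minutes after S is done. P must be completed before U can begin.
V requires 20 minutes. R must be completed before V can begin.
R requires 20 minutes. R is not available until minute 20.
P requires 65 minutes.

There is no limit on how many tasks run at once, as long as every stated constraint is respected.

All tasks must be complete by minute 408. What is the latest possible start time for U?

288

To finish by minute 408, Q (duration 60) must start no later than minute 348.
W has no dependents, so it just needs to finish by minute 408. Starting by 408 − 35 = minute 373 achieves that.
For U: Q (must start by minute 348); W (must start by minute 373). The most restrictive is minute 348; with a 60-minute duration, U must start by minute 288.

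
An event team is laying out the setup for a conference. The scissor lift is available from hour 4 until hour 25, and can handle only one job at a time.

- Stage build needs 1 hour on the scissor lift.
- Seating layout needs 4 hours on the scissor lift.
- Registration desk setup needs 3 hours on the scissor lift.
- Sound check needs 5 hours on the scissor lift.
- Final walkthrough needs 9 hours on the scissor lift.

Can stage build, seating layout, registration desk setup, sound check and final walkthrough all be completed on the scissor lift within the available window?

No

The scissor lift window is 25 − 4 = 21 hours.
Running back to back, the jobs need 1 + 4 + 3 + 5 + 9 = 22 hours on the scissor lift.
Since 22 > 21, they cannot all fit.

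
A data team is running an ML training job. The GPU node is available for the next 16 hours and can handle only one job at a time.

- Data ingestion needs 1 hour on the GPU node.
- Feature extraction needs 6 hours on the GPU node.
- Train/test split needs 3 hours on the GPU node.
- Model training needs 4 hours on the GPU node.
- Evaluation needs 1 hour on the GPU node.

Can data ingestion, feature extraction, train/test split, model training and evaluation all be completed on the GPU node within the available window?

Running back to back, the jobs need 1 + 6 + 3 + 4 + 1 = 15 hours on the GPU node.
Since 15 ≤ 16, they fit within the window.

Yes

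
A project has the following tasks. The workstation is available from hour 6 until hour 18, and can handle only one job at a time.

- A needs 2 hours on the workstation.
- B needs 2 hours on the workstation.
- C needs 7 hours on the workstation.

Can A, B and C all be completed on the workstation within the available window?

Yes

The workstation window is 18 − 6 = 12 hours.
Running back to back, the jobs need 2 + 2 + 7 = 11 hours on the workstation.
Since 11 ≤ 12, they fit within the window.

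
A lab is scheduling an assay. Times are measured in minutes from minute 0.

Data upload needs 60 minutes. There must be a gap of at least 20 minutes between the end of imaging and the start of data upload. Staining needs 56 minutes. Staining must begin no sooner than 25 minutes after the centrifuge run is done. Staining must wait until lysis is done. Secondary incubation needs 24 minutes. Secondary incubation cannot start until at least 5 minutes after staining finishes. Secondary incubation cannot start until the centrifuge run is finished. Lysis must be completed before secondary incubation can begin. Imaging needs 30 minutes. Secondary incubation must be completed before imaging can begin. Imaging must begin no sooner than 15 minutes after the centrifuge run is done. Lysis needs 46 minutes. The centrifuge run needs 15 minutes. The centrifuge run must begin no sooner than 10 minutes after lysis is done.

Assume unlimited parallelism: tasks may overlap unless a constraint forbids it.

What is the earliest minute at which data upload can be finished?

Lysis has no prerequisites, so it starts at minute 0 and finishes at minute 46.
The centrifuge run waits on lysis (finishes minute 46, plus 10-minute gap → minute 56), so it starts at minute 56 and finishes at 56 + 15 = minute 71.
Staining cannot start until the centrifuge run (finishes minute 71, plus 25-minute gap → minute 96); lysis (finishes minute 46). The controlling bound is minute 96, so staining finishes at 96 + 56 = minute 152.
For secondary incubation: staining (finishes minute 152, plus 5-minute gap → minute 157); the centrifuge run (finishes minute 71); lysis (finishes minute 46). Taking the maximum gives a start of minute 157, and it finishes at 157 + 24 = minute 181.
Imaging has to wait for secondary incubation (finishes minute 181); the centrifuge run (finishes minute 71, plus 15-minute gap → minute 86). The latest of these is minute 181, so imaging runs minute 181 to 181 + 30 = minute 211.
Data upload waits on imaging (finishes minute 211, plus 20-minute gap → minute 231), so it starts at minute 231 and finishes at 231 + 60 = minute 291.

291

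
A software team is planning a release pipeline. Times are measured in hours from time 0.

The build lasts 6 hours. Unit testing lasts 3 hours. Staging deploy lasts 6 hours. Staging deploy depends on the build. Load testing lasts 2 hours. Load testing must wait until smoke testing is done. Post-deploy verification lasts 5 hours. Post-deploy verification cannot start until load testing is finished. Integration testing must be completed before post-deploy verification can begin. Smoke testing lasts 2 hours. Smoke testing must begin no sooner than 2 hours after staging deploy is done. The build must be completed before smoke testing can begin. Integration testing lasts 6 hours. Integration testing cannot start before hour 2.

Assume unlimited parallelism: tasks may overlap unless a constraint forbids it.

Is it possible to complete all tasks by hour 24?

Integration testing waits on its own release at hour 2, so it starts at hour 2 and finishes at 2 + 6 = hour 8.
Nothing blocks unit testing, so it runs from hour 0 to hour 3.
The build has no prerequisites, so it starts at hour 0 and finishes at hour 6.
Staging deploy cannot begin until the build (finishes hour 6). It runs from hour 6 to 6 + 6 = hour 12.
Smoke testing has to wait for staging deploy (finishes hour 12, plus 2-hour gap → hour 14); the build (finishes hour 6). The latest of these is hour 14, so smoke testing runs hour 14 to 14 + 2 = hour 16.
Load testing waits on smoke testing (finishes hour 16), so it starts at hour 16 and finishes at 16 + 2 = hour 18.
Post-deploy verification has to wait for load testing (finishes hour 18); integration testing (finishes hour 8). The latest of these is hour 18, so post-deploy verification runs hour 18 to 18 + 5 = hour 23.
Every task is finished by hour 23, which is no later than the deadline of 24, so the schedule is feasible.

Yes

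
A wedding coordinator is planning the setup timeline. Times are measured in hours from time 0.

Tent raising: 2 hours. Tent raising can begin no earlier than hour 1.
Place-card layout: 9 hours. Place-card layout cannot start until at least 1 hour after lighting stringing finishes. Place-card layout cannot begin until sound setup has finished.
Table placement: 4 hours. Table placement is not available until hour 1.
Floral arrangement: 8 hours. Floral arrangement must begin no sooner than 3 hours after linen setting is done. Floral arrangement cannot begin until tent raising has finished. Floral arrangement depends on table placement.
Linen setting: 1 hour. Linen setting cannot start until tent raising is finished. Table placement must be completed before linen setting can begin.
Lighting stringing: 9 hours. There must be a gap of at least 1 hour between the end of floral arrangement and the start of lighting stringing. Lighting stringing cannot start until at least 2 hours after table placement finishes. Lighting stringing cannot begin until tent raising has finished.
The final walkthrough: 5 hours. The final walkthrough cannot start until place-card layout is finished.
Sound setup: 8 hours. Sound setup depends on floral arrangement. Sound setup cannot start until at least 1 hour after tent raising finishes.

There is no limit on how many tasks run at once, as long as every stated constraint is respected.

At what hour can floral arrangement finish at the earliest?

17

After its own release at hour 1, table placement can start at hour 1 and finishes at hour 5.
Tent raising cannot begin until its own release at hour 1. It runs from hour 1 to 1 + 2 = hour 3.
Linen setting needs all of tent raising (finishes hour 3); table placement (finishes hour 5). That puts its earliest start at hour 5; it finishes at 5 + 1 = hour 6.
For floral arrangement: linen setting (finishes hour 6, plus 3-hour gap → hour 9); tent raising (finishes hour 3); table placement (finishes hour 5). Taking the maximum gives a start of hour 9, and it finishes at 9 + 8 = hour 17.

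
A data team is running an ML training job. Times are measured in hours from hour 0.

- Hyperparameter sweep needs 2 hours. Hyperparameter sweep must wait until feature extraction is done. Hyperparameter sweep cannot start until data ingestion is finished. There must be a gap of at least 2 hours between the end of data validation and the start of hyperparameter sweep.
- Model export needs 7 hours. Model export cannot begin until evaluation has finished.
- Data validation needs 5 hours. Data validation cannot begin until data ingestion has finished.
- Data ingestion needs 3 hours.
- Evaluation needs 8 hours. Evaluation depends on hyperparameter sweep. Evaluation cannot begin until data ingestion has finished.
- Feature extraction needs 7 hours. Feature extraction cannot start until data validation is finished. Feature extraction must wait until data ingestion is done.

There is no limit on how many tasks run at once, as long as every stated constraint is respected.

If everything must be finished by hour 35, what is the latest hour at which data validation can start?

Model export has no dependents, so it just needs to finish by hour 35. Starting by 35 − 7 = hour 28 achieves that.
Since model export (must start by hour 28) depends on it, evaluation must finish by hour 28. Backing off its 8-hour duration gives a latest start of hour 20.
Since evaluation (must start by hour 20) depends on it, hyperparameter sweep must finish by hour 20. Backing off its 2-hour duration gives a latest start of hour 18.
Since hyperparameter sweep (must start by hour 18) depends on it, feature extraction must finish by hour 18. Backing off its 7-hour duration gives a latest start of hour 11.
For data validation: feature extraction (must start by hour 11); hyperparameter sweep (must start by hour 18, minus 2-hour gap → hour 16). The most restrictive is hour 11; with a 5-hour duration, data validation must start by hour 6.

6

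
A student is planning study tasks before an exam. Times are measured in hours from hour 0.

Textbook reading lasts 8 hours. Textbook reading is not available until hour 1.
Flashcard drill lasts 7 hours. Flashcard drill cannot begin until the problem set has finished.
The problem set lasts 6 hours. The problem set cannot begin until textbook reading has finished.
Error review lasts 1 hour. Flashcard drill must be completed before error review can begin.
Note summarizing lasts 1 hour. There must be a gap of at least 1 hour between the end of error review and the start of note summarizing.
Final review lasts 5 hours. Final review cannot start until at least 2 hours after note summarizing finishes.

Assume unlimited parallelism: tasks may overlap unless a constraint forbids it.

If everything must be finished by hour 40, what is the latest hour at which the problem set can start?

Nothing follows final review; the deadline of hour 40 is its only limit. It must start by 40 − 5 = hour 35.
Note summarizing feeds into final review (must start by hour 35, minus 2-hour gap → hour 33); so note summarizing must finish by hour 33 and therefore start by hour 32.
Error review feeds into note summarizing (must start by hour 32, minus 1-hour gap → hour 31); so error review must finish by hour 31 and therefore start by hour 30.
Flashcard drill must finish before error review (must start by hour 30). With a 7-hour duration, flashcard drill must start by 30 − 7 = hour 23.
The problem set has to be done before flashcard drill (must start by hour 23). That means finishing by hour 23, i.e. starting by 23 − 6 = hour 17.

17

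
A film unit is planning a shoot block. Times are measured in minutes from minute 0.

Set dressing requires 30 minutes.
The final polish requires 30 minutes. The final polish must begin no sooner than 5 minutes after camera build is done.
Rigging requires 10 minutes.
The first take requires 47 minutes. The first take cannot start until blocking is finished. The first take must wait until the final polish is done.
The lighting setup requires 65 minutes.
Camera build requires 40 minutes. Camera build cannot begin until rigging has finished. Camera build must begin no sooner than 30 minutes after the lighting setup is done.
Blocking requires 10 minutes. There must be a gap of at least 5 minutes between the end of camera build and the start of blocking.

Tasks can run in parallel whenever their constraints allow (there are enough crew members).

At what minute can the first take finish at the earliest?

Nothing blocks the lighting setup, so it runs from minute 0 to minute 65.
Rigging has no prerequisites, so it starts at minute 0 and finishes at minute 10.
Camera build cannot start until rigging (finishes minute 10); the lighting setup (finishes minute 65, plus 30-minute gap → minute 95). The controlling bound is minute 95, so camera build finishes at 95 + 40 = minute 135.
The final polish waits on camera build (finishes minute 135, plus 5-minute gap → minute 140), so it starts at minute 140 and finishes at 140 + 30 = minute 170.
Blocking waits on camera build (finishes minute 135, plus 5-minute gap → minute 140), so it starts at minute 140 and finishes at 140 + 10 = minute 150.
For the first take: blocking (finishes minute 150); the final polish (finishes minute 170). Taking the maximum gives a start of minute 170, and it finishes at 170 + 47 = minute 217.

217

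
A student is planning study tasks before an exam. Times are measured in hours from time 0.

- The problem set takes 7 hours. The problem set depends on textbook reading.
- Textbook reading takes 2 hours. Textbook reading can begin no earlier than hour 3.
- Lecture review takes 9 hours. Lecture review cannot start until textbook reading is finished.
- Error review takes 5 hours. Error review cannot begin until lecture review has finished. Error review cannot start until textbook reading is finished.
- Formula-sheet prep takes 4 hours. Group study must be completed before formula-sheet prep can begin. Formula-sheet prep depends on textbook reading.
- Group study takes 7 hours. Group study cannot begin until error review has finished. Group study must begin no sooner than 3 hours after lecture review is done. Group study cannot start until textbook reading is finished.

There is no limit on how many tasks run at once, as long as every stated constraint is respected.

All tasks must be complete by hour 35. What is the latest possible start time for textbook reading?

Formula-sheet prep has no dependents, so it just needs to finish by hour 35. Starting by 35 − 4 = hour 31 achieves that.
Group study must finish before formula-sheet prep (must start by hour 31). With a 7-hour duration, group study must start by 31 − 7 = hour 24.
Error review must finish before group study (must start by hour 24). With a 5-hour duration, error review must start by 24 − 5 = hour 19.
Lecture review must finish in time for error review (must start by hour 19); group study (must start by hour 24, minus 3-hour gap → hour 21). The tightest is hour 19, so lecture review must start by 19 − 9 = hour 10.
The problem set has no dependents, so it just needs to finish by hour 35. Starting by 35 − 7 = hour 28 achieves that.
Textbook reading has several dependents: lecture review (must start by hour 10); the problem set (must start by hour 28); error review (must start by hour 19); group study (must start by hour 24); formula-sheet prep (must start by hour 31). The earliest of those limits is hour 10, so textbook reading must start by 10 − 2 = hour 8.

8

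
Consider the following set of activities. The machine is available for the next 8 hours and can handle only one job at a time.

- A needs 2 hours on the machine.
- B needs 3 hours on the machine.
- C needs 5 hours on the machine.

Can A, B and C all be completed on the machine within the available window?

Running back to back, the jobs need 2 + 3 + 5 = 10 hours on the machine.
Since 10 > 8, they cannot all fit.

No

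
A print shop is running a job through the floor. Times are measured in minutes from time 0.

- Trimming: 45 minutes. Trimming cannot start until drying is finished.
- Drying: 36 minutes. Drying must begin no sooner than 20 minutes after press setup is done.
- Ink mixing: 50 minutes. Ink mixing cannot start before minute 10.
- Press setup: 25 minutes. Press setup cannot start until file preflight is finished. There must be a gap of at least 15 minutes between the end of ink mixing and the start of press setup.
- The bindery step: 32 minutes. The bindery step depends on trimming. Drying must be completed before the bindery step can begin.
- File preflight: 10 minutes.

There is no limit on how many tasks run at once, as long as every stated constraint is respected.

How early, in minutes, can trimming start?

Ink mixing cannot begin until its own release at minute 10. It runs from minute 10 to 10 + 50 = minute 60.
Nothing blocks file preflight, so it runs from minute 0 to minute 10.
Press setup needs all of file preflight (finishes minute 10); ink mixing (finishes minute 60, plus 15-minute gap → minute 75). That puts its earliest start at minute 75; it finishes at 75 + 25 = minute 100.
After press setup (finishes minute 100, plus 20-minute gap → minute 120), drying can start at minute 120 and finishes at minute 156.
Trimming waits on drying (finishes minute 156), so the earliest it can start is minute 156.

156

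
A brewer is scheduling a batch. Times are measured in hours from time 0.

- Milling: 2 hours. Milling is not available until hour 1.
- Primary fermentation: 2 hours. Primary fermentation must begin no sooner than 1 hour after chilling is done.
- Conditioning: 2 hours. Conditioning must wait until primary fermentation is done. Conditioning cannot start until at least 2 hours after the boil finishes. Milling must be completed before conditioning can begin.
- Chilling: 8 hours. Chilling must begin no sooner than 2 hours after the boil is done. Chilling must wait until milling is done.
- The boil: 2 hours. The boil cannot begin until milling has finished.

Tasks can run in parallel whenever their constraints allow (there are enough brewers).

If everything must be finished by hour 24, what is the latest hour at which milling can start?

5

To finish by hour 24, conditioning (duration 2) must start no later than hour 22.
Primary fermentation has to be done before conditioning (must start by hour 22). That means finishing by hour 22, i.e. starting by 22 − 2 = hour 20.
Chilling must finish before primary fermentation (must start by hour 20, minus 1-hour gap → hour 19). With an 8-hour duration, chilling must start by 19 − 8 = hour 11.
The boil has several dependents: chilling (must start by hour 11, minus 2-hour gap → hour 9); conditioning (must start by hour 22, minus 2-hour gap → hour 20). The earliest of those limits is hour 9, so the boil must start by 9 − 2 = hour 7.
Milling has several dependents: the boil (must start by hour 7); chilling (must start by hour 11); conditioning (must start by hour 22). The earliest of those limits is hour 7, so milling must start by 7 − 2 = hour 5.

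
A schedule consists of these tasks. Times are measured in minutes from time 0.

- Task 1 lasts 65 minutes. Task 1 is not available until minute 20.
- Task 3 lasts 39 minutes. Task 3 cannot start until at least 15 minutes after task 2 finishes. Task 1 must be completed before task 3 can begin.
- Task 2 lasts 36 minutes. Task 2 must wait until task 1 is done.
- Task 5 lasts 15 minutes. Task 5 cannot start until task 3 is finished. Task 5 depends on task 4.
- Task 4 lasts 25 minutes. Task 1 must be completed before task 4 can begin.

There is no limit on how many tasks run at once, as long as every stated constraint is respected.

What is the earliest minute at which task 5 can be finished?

190

Task 1 waits on its own release at minute 20, so it starts at minute 20 and finishes at 20 + 65 = minute 85.
Task 4 waits on task 1 (finishes minute 85), so it starts at minute 85 and finishes at 85 + 25 = minute 110.
Task 2 waits on task 1 (finishes minute 85), so it starts at minute 85 and finishes at 85 + 36 = minute 121.
Task 3 needs all of task 2 (finishes minute 121, plus 15-minute gap → minute 136); task 1 (finishes minute 85). That puts its earliest start at minute 136; it finishes at 136 + 39 = minute 175.
Task 5 needs all of task 3 (finishes minute 175); task 4 (finishes minute 110). That puts its earliest start at minute 175; it finishes at 175 + 15 = minute 190.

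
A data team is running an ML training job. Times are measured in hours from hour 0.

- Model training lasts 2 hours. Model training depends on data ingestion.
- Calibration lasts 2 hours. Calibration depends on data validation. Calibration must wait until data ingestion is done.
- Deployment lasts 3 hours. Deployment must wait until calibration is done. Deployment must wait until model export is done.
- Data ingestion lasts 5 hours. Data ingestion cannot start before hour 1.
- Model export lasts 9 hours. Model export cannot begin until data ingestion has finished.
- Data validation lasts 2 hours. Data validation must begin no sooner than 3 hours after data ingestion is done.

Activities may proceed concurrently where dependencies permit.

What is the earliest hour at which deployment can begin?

15

Data ingestion cannot begin until its own release at hour 1. It runs from hour 1 to 1 + 5 = hour 6.
Model export waits on data ingestion (finishes hour 6), so it starts at hour 6 and finishes at 6 + 9 = hour 15.
After data ingestion (finishes hour 6, plus 3-hour gap → hour 9), data validation can start at hour 9 and finishes at hour 11.
Calibration has to wait for data validation (finishes hour 11); data ingestion (finishes hour 6). The latest of these is hour 11, so calibration runs hour 11 to 11 + 2 = hour 13.
Deployment waits on calibration (finishes hour 13); model export (finishes hour 15). The latest of these is hour 15, which is the earliest deployment can start.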